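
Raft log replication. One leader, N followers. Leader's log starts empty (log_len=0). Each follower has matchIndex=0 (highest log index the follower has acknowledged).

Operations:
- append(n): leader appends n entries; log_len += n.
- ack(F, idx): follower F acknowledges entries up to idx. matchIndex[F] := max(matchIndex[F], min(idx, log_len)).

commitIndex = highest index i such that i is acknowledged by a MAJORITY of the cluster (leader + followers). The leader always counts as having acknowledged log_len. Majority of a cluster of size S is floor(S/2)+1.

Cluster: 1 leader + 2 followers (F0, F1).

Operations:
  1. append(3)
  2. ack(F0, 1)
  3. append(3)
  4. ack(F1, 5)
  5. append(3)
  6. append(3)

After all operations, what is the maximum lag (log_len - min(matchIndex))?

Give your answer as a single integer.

Answer: 11

Derivation:
Op 1: append 3 -> log_len=3
Op 2: F0 acks idx 1 -> match: F0=1 F1=0; commitIndex=1
Op 3: append 3 -> log_len=6
Op 4: F1 acks idx 5 -> match: F0=1 F1=5; commitIndex=5
Op 5: append 3 -> log_len=9
Op 6: append 3 -> log_len=12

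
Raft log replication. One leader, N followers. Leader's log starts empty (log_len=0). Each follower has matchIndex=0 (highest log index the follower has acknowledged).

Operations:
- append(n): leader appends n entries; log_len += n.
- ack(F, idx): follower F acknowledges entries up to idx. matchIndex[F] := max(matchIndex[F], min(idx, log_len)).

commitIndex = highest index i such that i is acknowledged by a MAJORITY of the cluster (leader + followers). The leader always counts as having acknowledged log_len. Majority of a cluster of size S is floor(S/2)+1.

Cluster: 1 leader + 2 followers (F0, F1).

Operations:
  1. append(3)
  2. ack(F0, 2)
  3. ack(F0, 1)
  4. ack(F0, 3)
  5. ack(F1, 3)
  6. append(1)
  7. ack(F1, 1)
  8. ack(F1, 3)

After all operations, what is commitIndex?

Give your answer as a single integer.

Answer: 3

Derivation:
Op 1: append 3 -> log_len=3
Op 2: F0 acks idx 2 -> match: F0=2 F1=0; commitIndex=2
Op 3: F0 acks idx 1 -> match: F0=2 F1=0; commitIndex=2
Op 4: F0 acks idx 3 -> match: F0=3 F1=0; commitIndex=3
Op 5: F1 acks idx 3 -> match: F0=3 F1=3; commitIndex=3
Op 6: append 1 -> log_len=4
Op 7: F1 acks idx 1 -> match: F0=3 F1=3; commitIndex=3
Op 8: F1 acks idx 3 -> match: F0=3 F1=3; commitIndex=3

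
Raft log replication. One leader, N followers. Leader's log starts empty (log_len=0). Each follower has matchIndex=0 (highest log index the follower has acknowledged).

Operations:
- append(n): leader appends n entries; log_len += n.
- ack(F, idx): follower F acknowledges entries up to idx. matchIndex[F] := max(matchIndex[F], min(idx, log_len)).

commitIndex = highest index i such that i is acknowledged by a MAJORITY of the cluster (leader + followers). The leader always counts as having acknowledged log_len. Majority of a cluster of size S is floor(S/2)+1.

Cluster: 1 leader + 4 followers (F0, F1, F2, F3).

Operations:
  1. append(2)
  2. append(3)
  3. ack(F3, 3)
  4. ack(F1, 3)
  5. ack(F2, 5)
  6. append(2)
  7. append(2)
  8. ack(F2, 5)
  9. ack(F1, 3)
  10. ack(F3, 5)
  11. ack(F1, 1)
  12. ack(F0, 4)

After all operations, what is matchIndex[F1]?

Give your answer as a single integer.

Op 1: append 2 -> log_len=2
Op 2: append 3 -> log_len=5
Op 3: F3 acks idx 3 -> match: F0=0 F1=0 F2=0 F3=3; commitIndex=0
Op 4: F1 acks idx 3 -> match: F0=0 F1=3 F2=0 F3=3; commitIndex=3
Op 5: F2 acks idx 5 -> match: F0=0 F1=3 F2=5 F3=3; commitIndex=3
Op 6: append 2 -> log_len=7
Op 7: append 2 -> log_len=9
Op 8: F2 acks idx 5 -> match: F0=0 F1=3 F2=5 F3=3; commitIndex=3
Op 9: F1 acks idx 3 -> match: F0=0 F1=3 F2=5 F3=3; commitIndex=3
Op 10: F3 acks idx 5 -> match: F0=0 F1=3 F2=5 F3=5; commitIndex=5
Op 11: F1 acks idx 1 -> match: F0=0 F1=3 F2=5 F3=5; commitIndex=5
Op 12: F0 acks idx 4 -> match: F0=4 F1=3 F2=5 F3=5; commitIndex=5

Answer: 3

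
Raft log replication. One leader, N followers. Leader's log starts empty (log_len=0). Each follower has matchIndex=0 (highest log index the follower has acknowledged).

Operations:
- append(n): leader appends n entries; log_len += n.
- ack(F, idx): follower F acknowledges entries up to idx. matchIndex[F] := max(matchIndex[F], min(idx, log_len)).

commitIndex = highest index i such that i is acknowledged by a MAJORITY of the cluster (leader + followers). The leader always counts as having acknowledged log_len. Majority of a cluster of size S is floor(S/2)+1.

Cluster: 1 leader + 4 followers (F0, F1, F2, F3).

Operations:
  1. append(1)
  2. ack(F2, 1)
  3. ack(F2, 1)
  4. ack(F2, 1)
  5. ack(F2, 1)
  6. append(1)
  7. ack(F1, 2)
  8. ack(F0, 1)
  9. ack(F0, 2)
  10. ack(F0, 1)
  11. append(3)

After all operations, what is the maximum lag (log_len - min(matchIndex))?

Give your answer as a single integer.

Answer: 5

Derivation:
Op 1: append 1 -> log_len=1
Op 2: F2 acks idx 1 -> match: F0=0 F1=0 F2=1 F3=0; commitIndex=0
Op 3: F2 acks idx 1 -> match: F0=0 F1=0 F2=1 F3=0; commitIndex=0
Op 4: F2 acks idx 1 -> match: F0=0 F1=0 F2=1 F3=0; commitIndex=0
Op 5: F2 acks idx 1 -> match: F0=0 F1=0 F2=1 F3=0; commitIndex=0
Op 6: append 1 -> log_len=2
Op 7: F1 acks idx 2 -> match: F0=0 F1=2 F2=1 F3=0; commitIndex=1
Op 8: F0 acks idx 1 -> match: F0=1 F1=2 F2=1 F3=0; commitIndex=1
Op 9: F0 acks idx 2 -> match: F0=2 F1=2 F2=1 F3=0; commitIndex=2
Op 10: F0 acks idx 1 -> match: F0=2 F1=2 F2=1 F3=0; commitIndex=2
Op 11: append 3 -> log_len=5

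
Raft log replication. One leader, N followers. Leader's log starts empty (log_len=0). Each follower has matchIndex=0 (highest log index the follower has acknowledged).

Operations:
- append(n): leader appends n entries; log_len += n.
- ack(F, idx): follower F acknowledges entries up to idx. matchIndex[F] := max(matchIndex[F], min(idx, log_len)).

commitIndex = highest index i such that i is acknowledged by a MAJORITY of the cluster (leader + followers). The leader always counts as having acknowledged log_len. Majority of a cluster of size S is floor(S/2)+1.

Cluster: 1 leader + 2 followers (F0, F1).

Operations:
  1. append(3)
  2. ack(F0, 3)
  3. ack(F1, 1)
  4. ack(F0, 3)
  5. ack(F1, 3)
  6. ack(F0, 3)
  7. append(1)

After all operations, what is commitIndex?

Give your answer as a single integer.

Op 1: append 3 -> log_len=3
Op 2: F0 acks idx 3 -> match: F0=3 F1=0; commitIndex=3
Op 3: F1 acks idx 1 -> match: F0=3 F1=1; commitIndex=3
Op 4: F0 acks idx 3 -> match: F0=3 F1=1; commitIndex=3
Op 5: F1 acks idx 3 -> match: F0=3 F1=3; commitIndex=3
Op 6: F0 acks idx 3 -> match: F0=3 F1=3; commitIndex=3
Op 7: append 1 -> log_len=4

Answer: 3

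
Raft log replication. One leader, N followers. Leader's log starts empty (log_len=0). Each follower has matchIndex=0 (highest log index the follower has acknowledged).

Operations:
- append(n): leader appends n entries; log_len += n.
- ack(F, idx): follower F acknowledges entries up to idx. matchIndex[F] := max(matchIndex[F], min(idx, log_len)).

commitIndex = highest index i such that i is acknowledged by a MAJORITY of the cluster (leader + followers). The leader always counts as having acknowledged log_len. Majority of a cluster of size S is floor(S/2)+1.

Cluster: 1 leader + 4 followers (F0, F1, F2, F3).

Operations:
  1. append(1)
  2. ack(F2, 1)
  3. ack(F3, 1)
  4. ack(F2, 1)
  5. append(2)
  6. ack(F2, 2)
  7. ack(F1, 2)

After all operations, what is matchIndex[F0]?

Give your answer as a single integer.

Op 1: append 1 -> log_len=1
Op 2: F2 acks idx 1 -> match: F0=0 F1=0 F2=1 F3=0; commitIndex=0
Op 3: F3 acks idx 1 -> match: F0=0 F1=0 F2=1 F3=1; commitIndex=1
Op 4: F2 acks idx 1 -> match: F0=0 F1=0 F2=1 F3=1; commitIndex=1
Op 5: append 2 -> log_len=3
Op 6: F2 acks idx 2 -> match: F0=0 F1=0 F2=2 F3=1; commitIndex=1
Op 7: F1 acks idx 2 -> match: F0=0 F1=2 F2=2 F3=1; commitIndex=2

Answer: 0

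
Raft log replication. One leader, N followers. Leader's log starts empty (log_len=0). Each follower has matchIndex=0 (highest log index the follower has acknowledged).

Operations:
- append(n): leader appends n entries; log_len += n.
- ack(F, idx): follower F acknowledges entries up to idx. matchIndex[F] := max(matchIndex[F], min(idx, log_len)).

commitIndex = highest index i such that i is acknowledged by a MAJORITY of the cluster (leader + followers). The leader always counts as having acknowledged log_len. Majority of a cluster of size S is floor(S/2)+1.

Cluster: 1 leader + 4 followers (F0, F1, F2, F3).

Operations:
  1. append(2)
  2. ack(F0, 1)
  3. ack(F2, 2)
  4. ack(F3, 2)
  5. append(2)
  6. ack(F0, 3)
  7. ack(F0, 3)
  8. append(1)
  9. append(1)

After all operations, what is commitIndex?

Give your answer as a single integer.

Answer: 2

Derivation:
Op 1: append 2 -> log_len=2
Op 2: F0 acks idx 1 -> match: F0=1 F1=0 F2=0 F3=0; commitIndex=0
Op 3: F2 acks idx 2 -> match: F0=1 F1=0 F2=2 F3=0; commitIndex=1
Op 4: F3 acks idx 2 -> match: F0=1 F1=0 F2=2 F3=2; commitIndex=2
Op 5: append 2 -> log_len=4
Op 6: F0 acks idx 3 -> match: F0=3 F1=0 F2=2 F3=2; commitIndex=2
Op 7: F0 acks idx 3 -> match: F0=3 F1=0 F2=2 F3=2; commitIndex=2
Op 8: append 1 -> log_len=5
Op 9: append 1 -> log_len=6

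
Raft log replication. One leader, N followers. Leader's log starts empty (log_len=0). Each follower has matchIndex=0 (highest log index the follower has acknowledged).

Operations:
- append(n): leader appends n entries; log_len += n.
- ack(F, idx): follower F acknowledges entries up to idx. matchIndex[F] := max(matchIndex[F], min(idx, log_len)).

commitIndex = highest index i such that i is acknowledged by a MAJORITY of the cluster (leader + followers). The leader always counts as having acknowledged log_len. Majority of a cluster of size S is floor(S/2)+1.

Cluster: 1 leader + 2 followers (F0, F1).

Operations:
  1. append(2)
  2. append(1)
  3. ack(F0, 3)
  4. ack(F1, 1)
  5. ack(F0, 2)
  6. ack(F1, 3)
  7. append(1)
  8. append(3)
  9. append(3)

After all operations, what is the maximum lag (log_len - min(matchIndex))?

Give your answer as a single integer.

Answer: 7

Derivation:
Op 1: append 2 -> log_len=2
Op 2: append 1 -> log_len=3
Op 3: F0 acks idx 3 -> match: F0=3 F1=0; commitIndex=3
Op 4: F1 acks idx 1 -> match: F0=3 F1=1; commitIndex=3
Op 5: F0 acks idx 2 -> match: F0=3 F1=1; commitIndex=3
Op 6: F1 acks idx 3 -> match: F0=3 F1=3; commitIndex=3
Op 7: append 1 -> log_len=4
Op 8: append 3 -> log_len=7
Op 9: append 3 -> log_len=10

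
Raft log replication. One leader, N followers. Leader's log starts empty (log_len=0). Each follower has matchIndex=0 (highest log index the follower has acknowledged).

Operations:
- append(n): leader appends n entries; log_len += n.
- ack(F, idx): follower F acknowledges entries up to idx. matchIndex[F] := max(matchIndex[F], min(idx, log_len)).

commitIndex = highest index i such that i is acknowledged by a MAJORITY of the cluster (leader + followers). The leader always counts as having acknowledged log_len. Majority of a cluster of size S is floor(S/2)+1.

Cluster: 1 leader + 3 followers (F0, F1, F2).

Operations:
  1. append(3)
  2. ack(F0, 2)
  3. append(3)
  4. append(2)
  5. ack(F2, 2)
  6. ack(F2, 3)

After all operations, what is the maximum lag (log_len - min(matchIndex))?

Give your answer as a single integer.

Answer: 8

Derivation:
Op 1: append 3 -> log_len=3
Op 2: F0 acks idx 2 -> match: F0=2 F1=0 F2=0; commitIndex=0
Op 3: append 3 -> log_len=6
Op 4: append 2 -> log_len=8
Op 5: F2 acks idx 2 -> match: F0=2 F1=0 F2=2; commitIndex=2
Op 6: F2 acks idx 3 -> match: F0=2 F1=0 F2=3; commitIndex=2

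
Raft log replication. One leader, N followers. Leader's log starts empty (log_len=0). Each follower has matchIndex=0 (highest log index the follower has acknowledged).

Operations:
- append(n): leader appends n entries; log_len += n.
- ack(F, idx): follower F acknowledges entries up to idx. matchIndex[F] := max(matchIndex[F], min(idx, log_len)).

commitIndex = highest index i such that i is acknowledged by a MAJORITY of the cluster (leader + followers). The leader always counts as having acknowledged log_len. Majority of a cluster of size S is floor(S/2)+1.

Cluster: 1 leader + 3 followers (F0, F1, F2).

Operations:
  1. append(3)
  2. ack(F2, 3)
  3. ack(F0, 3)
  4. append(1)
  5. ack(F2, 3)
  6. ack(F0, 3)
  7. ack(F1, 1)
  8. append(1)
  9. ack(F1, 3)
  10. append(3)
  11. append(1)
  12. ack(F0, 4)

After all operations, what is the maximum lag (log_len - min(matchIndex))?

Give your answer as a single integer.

Answer: 6

Derivation:
Op 1: append 3 -> log_len=3
Op 2: F2 acks idx 3 -> match: F0=0 F1=0 F2=3; commitIndex=0
Op 3: F0 acks idx 3 -> match: F0=3 F1=0 F2=3; commitIndex=3
Op 4: append 1 -> log_len=4
Op 5: F2 acks idx 3 -> match: F0=3 F1=0 F2=3; commitIndex=3
Op 6: F0 acks idx 3 -> match: F0=3 F1=0 F2=3; commitIndex=3
Op 7: F1 acks idx 1 -> match: F0=3 F1=1 F2=3; commitIndex=3
Op 8: append 1 -> log_len=5
Op 9: F1 acks idx 3 -> match: F0=3 F1=3 F2=3; commitIndex=3
Op 10: append 3 -> log_len=8
Op 11: append 1 -> log_len=9
Op 12: F0 acks idx 4 -> match: F0=4 F1=3 F2=3; commitIndex=3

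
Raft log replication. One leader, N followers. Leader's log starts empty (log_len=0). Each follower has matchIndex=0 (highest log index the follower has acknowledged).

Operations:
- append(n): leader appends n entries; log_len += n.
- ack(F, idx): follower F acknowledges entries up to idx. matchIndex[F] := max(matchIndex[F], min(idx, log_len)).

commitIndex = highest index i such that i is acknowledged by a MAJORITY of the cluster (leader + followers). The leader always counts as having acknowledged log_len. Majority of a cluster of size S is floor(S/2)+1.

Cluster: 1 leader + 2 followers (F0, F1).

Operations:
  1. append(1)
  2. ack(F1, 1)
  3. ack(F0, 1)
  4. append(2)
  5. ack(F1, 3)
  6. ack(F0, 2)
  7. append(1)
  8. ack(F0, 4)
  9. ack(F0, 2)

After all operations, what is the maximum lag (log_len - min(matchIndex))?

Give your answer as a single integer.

Op 1: append 1 -> log_len=1
Op 2: F1 acks idx 1 -> match: F0=0 F1=1; commitIndex=1
Op 3: F0 acks idx 1 -> match: F0=1 F1=1; commitIndex=1
Op 4: append 2 -> log_len=3
Op 5: F1 acks idx 3 -> match: F0=1 F1=3; commitIndex=3
Op 6: F0 acks idx 2 -> match: F0=2 F1=3; commitIndex=3
Op 7: append 1 -> log_len=4
Op 8: F0 acks idx 4 -> match: F0=4 F1=3; commitIndex=4
Op 9: F0 acks idx 2 -> match: F0=4 F1=3; commitIndex=4

Answer: 1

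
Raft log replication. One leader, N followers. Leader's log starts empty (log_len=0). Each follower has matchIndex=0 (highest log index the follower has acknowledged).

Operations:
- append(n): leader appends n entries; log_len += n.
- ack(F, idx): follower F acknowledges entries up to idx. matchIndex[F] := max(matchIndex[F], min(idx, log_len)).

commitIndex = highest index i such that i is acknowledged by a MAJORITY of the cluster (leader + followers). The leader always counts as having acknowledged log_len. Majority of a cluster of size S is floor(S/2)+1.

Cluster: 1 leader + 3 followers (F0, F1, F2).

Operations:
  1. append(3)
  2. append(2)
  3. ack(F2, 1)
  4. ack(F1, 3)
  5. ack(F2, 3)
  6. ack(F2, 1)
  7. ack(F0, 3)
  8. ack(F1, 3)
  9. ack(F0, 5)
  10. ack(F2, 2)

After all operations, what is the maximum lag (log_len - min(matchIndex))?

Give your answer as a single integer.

Answer: 2

Derivation:
Op 1: append 3 -> log_len=3
Op 2: append 2 -> log_len=5
Op 3: F2 acks idx 1 -> match: F0=0 F1=0 F2=1; commitIndex=0
Op 4: F1 acks idx 3 -> match: F0=0 F1=3 F2=1; commitIndex=1
Op 5: F2 acks idx 3 -> match: F0=0 F1=3 F2=3; commitIndex=3
Op 6: F2 acks idx 1 -> match: F0=0 F1=3 F2=3; commitIndex=3
Op 7: F0 acks idx 3 -> match: F0=3 F1=3 F2=3; commitIndex=3
Op 8: F1 acks idx 3 -> match: F0=3 F1=3 F2=3; commitIndex=3
Op 9: F0 acks idx 5 -> match: F0=5 F1=3 F2=3; commitIndex=3
Op 10: F2 acks idx 2 -> match: F0=5 F1=3 F2=3; commitIndex=3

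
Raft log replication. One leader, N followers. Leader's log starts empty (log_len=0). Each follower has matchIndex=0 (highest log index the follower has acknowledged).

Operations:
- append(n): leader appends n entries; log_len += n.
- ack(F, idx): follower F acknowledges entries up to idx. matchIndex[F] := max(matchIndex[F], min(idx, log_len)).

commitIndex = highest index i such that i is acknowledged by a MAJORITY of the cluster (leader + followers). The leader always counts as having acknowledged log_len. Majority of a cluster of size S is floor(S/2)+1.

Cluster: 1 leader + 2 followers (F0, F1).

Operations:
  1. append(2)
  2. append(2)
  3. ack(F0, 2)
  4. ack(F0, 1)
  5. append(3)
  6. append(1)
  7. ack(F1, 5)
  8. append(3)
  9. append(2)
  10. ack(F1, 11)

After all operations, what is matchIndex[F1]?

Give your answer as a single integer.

Answer: 11

Derivation:
Op 1: append 2 -> log_len=2
Op 2: append 2 -> log_len=4
Op 3: F0 acks idx 2 -> match: F0=2 F1=0; commitIndex=2
Op 4: F0 acks idx 1 -> match: F0=2 F1=0; commitIndex=2
Op 5: append 3 -> log_len=7
Op 6: append 1 -> log_len=8
Op 7: F1 acks idx 5 -> match: F0=2 F1=5; commitIndex=5
Op 8: append 3 -> log_len=11
Op 9: append 2 -> log_len=13
Op 10: F1 acks idx 11 -> match: F0=2 F1=11; commitIndex=11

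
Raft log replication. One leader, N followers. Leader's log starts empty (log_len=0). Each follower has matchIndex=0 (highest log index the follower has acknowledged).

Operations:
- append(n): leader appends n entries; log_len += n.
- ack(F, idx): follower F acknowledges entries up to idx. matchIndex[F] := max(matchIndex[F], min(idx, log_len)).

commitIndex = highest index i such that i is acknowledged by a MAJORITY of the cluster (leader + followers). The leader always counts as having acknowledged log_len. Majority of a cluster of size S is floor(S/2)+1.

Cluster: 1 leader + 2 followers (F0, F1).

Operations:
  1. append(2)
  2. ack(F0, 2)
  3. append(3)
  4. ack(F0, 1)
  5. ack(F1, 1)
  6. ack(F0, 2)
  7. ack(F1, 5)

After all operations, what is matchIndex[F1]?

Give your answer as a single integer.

Answer: 5

Derivation:
Op 1: append 2 -> log_len=2
Op 2: F0 acks idx 2 -> match: F0=2 F1=0; commitIndex=2
Op 3: append 3 -> log_len=5
Op 4: F0 acks idx 1 -> match: F0=2 F1=0; commitIndex=2
Op 5: F1 acks idx 1 -> match: F0=2 F1=1; commitIndex=2
Op 6: F0 acks idx 2 -> match: F0=2 F1=1; commitIndex=2
Op 7: F1 acks idx 5 -> match: F0=2 F1=5; commitIndex=5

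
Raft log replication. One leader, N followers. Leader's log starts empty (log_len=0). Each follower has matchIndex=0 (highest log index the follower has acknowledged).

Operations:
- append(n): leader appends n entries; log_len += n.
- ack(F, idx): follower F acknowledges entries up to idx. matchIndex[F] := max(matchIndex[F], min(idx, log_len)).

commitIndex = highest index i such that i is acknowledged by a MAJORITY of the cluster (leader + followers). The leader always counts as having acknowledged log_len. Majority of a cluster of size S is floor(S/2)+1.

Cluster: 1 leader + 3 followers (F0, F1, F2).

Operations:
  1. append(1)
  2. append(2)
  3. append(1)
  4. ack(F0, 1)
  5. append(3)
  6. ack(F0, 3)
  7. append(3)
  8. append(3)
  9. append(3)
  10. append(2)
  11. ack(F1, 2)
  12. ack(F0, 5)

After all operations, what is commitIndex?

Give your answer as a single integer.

Answer: 2

Derivation:
Op 1: append 1 -> log_len=1
Op 2: append 2 -> log_len=3
Op 3: append 1 -> log_len=4
Op 4: F0 acks idx 1 -> match: F0=1 F1=0 F2=0; commitIndex=0
Op 5: append 3 -> log_len=7
Op 6: F0 acks idx 3 -> match: F0=3 F1=0 F2=0; commitIndex=0
Op 7: append 3 -> log_len=10
Op 8: append 3 -> log_len=13
Op 9: append 3 -> log_len=16
Op 10: append 2 -> log_len=18
Op 11: F1 acks idx 2 -> match: F0=3 F1=2 F2=0; commitIndex=2
Op 12: F0 acks idx 5 -> match: F0=5 F1=2 F2=0; commitIndex=2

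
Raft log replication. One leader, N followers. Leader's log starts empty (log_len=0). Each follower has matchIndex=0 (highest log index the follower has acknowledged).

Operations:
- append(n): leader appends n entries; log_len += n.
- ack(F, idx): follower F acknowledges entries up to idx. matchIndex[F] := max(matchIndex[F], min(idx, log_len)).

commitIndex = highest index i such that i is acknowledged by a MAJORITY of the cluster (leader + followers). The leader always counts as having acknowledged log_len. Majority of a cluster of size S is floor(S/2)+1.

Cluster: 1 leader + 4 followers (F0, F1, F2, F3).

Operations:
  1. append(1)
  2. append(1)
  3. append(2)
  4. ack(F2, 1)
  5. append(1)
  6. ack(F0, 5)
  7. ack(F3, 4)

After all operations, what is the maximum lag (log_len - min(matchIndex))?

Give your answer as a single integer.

Answer: 5

Derivation:
Op 1: append 1 -> log_len=1
Op 2: append 1 -> log_len=2
Op 3: append 2 -> log_len=4
Op 4: F2 acks idx 1 -> match: F0=0 F1=0 F2=1 F3=0; commitIndex=0
Op 5: append 1 -> log_len=5
Op 6: F0 acks idx 5 -> match: F0=5 F1=0 F2=1 F3=0; commitIndex=1
Op 7: F3 acks idx 4 -> match: F0=5 F1=0 F2=1 F3=4; commitIndex=4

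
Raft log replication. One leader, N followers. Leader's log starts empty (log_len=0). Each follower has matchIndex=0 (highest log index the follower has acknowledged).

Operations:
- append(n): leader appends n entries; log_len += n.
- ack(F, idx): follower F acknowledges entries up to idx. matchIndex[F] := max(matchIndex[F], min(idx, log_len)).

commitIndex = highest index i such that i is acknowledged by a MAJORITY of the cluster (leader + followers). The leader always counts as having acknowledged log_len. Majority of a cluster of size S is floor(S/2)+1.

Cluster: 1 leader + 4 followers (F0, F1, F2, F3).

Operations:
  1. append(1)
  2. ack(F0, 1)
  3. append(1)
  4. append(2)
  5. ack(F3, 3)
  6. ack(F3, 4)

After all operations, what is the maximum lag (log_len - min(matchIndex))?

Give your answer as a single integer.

Op 1: append 1 -> log_len=1
Op 2: F0 acks idx 1 -> match: F0=1 F1=0 F2=0 F3=0; commitIndex=0
Op 3: append 1 -> log_len=2
Op 4: append 2 -> log_len=4
Op 5: F3 acks idx 3 -> match: F0=1 F1=0 F2=0 F3=3; commitIndex=1
Op 6: F3 acks idx 4 -> match: F0=1 F1=0 F2=0 F3=4; commitIndex=1

Answer: 4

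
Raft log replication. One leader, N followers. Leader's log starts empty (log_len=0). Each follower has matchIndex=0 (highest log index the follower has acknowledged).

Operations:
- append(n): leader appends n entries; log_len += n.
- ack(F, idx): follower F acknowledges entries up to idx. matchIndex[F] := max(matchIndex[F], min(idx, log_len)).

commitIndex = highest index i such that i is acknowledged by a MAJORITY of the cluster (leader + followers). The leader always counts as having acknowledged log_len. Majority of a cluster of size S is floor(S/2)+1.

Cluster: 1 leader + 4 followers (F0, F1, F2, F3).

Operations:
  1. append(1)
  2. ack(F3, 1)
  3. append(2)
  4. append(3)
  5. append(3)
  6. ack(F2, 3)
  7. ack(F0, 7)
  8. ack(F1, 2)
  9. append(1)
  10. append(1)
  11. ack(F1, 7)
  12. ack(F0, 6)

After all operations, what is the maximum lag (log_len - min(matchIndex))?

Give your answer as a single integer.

Op 1: append 1 -> log_len=1
Op 2: F3 acks idx 1 -> match: F0=0 F1=0 F2=0 F3=1; commitIndex=0
Op 3: append 2 -> log_len=3
Op 4: append 3 -> log_len=6
Op 5: append 3 -> log_len=9
Op 6: F2 acks idx 3 -> match: F0=0 F1=0 F2=3 F3=1; commitIndex=1
Op 7: F0 acks idx 7 -> match: F0=7 F1=0 F2=3 F3=1; commitIndex=3
Op 8: F1 acks idx 2 -> match: F0=7 F1=2 F2=3 F3=1; commitIndex=3
Op 9: append 1 -> log_len=10
Op 10: append 1 -> log_len=11
Op 11: F1 acks idx 7 -> match: F0=7 F1=7 F2=3 F3=1; commitIndex=7
Op 12: F0 acks idx 6 -> match: F0=7 F1=7 F2=3 F3=1; commitIndex=7

Answer: 10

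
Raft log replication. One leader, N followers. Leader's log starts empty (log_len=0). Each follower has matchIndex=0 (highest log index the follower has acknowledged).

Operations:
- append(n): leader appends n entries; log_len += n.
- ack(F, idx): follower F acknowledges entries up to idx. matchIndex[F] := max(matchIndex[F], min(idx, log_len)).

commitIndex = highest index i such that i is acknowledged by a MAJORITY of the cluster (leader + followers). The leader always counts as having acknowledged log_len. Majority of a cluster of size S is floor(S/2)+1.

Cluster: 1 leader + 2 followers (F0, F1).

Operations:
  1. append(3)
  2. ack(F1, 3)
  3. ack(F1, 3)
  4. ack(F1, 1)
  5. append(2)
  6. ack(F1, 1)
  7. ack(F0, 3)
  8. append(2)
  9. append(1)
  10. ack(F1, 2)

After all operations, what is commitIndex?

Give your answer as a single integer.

Op 1: append 3 -> log_len=3
Op 2: F1 acks idx 3 -> match: F0=0 F1=3; commitIndex=3
Op 3: F1 acks idx 3 -> match: F0=0 F1=3; commitIndex=3
Op 4: F1 acks idx 1 -> match: F0=0 F1=3; commitIndex=3
Op 5: append 2 -> log_len=5
Op 6: F1 acks idx 1 -> match: F0=0 F1=3; commitIndex=3
Op 7: F0 acks idx 3 -> match: F0=3 F1=3; commitIndex=3
Op 8: append 2 -> log_len=7
Op 9: append 1 -> log_len=8
Op 10: F1 acks idx 2 -> match: F0=3 F1=3; commitIndex=3

Answer: 3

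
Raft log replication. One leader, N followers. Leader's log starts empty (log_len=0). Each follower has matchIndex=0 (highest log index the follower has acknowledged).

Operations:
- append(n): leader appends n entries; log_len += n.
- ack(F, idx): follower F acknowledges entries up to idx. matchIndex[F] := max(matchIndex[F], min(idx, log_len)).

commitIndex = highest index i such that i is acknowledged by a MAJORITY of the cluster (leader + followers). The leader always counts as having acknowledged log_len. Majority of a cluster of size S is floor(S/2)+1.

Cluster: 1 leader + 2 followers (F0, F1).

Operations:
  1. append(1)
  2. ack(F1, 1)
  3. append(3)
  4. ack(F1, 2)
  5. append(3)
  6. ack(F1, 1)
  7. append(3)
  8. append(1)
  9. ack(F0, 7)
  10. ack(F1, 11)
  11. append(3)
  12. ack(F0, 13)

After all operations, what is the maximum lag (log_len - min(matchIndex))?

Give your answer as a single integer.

Answer: 3

Derivation:
Op 1: append 1 -> log_len=1
Op 2: F1 acks idx 1 -> match: F0=0 F1=1; commitIndex=1
Op 3: append 3 -> log_len=4
Op 4: F1 acks idx 2 -> match: F0=0 F1=2; commitIndex=2
Op 5: append 3 -> log_len=7
Op 6: F1 acks idx 1 -> match: F0=0 F1=2; commitIndex=2
Op 7: append 3 -> log_len=10
Op 8: append 1 -> log_len=11
Op 9: F0 acks idx 7 -> match: F0=7 F1=2; commitIndex=7
Op 10: F1 acks idx 11 -> match: F0=7 F1=11; commitIndex=11
Op 11: append 3 -> log_len=14
Op 12: F0 acks idx 13 -> match: F0=13 F1=11; commitIndex=13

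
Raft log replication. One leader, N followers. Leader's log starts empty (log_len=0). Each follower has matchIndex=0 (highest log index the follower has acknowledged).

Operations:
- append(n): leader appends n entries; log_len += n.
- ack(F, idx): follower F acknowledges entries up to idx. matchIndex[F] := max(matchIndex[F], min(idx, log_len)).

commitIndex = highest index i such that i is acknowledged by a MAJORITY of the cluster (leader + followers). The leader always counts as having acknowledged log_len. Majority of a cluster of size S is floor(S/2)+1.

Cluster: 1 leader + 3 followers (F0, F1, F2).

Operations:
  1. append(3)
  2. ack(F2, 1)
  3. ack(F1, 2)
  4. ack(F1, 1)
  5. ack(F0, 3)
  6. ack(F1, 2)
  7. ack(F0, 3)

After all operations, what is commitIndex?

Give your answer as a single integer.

Answer: 2

Derivation:
Op 1: append 3 -> log_len=3
Op 2: F2 acks idx 1 -> match: F0=0 F1=0 F2=1; commitIndex=0
Op 3: F1 acks idx 2 -> match: F0=0 F1=2 F2=1; commitIndex=1
Op 4: F1 acks idx 1 -> match: F0=0 F1=2 F2=1; commitIndex=1
Op 5: F0 acks idx 3 -> match: F0=3 F1=2 F2=1; commitIndex=2
Op 6: F1 acks idx 2 -> match: F0=3 F1=2 F2=1; commitIndex=2
Op 7: F0 acks idx 3 -> match: F0=3 F1=2 F2=1; commitIndex=2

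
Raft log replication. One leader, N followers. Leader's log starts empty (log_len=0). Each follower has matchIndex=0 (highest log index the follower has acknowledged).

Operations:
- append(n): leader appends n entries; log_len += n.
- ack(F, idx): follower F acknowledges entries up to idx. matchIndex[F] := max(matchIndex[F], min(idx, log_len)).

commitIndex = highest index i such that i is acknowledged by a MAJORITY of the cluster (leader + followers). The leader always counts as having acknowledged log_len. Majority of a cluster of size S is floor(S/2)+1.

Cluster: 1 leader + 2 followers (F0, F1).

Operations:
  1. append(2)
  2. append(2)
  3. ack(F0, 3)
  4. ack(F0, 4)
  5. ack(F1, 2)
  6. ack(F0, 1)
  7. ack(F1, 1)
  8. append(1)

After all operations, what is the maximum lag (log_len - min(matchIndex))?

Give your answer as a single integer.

Answer: 3

Derivation:
Op 1: append 2 -> log_len=2
Op 2: append 2 -> log_len=4
Op 3: F0 acks idx 3 -> match: F0=3 F1=0; commitIndex=3
Op 4: F0 acks idx 4 -> match: F0=4 F1=0; commitIndex=4
Op 5: F1 acks idx 2 -> match: F0=4 F1=2; commitIndex=4
Op 6: F0 acks idx 1 -> match: F0=4 F1=2; commitIndex=4
Op 7: F1 acks idx 1 -> match: F0=4 F1=2; commitIndex=4
Op 8: append 1 -> log_len=5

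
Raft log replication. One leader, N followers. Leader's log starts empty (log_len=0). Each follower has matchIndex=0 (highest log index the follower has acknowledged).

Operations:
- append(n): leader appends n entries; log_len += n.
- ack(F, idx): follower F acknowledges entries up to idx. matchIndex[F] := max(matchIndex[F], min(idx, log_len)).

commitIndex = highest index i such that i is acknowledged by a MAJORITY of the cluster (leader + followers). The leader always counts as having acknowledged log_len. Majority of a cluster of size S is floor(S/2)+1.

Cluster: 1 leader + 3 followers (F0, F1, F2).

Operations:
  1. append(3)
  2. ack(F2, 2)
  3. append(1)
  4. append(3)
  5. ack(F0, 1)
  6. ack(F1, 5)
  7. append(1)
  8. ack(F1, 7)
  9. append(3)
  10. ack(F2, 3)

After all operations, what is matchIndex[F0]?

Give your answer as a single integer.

Answer: 1

Derivation:
Op 1: append 3 -> log_len=3
Op 2: F2 acks idx 2 -> match: F0=0 F1=0 F2=2; commitIndex=0
Op 3: append 1 -> log_len=4
Op 4: append 3 -> log_len=7
Op 5: F0 acks idx 1 -> match: F0=1 F1=0 F2=2; commitIndex=1
Op 6: F1 acks idx 5 -> match: F0=1 F1=5 F2=2; commitIndex=2
Op 7: append 1 -> log_len=8
Op 8: F1 acks idx 7 -> match: F0=1 F1=7 F2=2; commitIndex=2
Op 9: append 3 -> log_len=11
Op 10: F2 acks idx 3 -> match: F0=1 F1=7 F2=3; commitIndex=3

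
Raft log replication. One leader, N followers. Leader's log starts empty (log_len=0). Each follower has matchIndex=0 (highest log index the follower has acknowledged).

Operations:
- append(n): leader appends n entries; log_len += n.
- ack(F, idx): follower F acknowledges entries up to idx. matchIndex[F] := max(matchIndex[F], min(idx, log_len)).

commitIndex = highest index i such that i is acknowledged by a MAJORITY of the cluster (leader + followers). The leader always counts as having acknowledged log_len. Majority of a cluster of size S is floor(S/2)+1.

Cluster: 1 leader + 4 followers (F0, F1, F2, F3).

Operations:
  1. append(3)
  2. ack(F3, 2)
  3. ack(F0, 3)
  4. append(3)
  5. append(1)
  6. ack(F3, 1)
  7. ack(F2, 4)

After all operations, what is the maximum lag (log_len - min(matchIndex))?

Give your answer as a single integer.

Answer: 7

Derivation:
Op 1: append 3 -> log_len=3
Op 2: F3 acks idx 2 -> match: F0=0 F1=0 F2=0 F3=2; commitIndex=0
Op 3: F0 acks idx 3 -> match: F0=3 F1=0 F2=0 F3=2; commitIndex=2
Op 4: append 3 -> log_len=6
Op 5: append 1 -> log_len=7
Op 6: F3 acks idx 1 -> match: F0=3 F1=0 F2=0 F3=2; commitIndex=2
Op 7: F2 acks idx 4 -> match: F0=3 F1=0 F2=4 F3=2; commitIndex=3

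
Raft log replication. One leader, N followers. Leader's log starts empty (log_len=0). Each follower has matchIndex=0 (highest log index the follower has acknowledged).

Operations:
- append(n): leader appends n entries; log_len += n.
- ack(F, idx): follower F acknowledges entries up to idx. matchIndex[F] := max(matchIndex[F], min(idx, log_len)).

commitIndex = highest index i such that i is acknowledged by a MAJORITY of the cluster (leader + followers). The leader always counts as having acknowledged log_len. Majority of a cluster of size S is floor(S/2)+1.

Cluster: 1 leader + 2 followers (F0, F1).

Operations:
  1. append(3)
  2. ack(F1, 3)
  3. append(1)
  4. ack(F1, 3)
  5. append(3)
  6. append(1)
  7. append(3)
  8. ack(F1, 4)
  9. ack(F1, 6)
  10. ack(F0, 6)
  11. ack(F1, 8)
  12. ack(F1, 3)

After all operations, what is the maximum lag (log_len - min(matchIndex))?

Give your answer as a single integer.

Op 1: append 3 -> log_len=3
Op 2: F1 acks idx 3 -> match: F0=0 F1=3; commitIndex=3
Op 3: append 1 -> log_len=4
Op 4: F1 acks idx 3 -> match: F0=0 F1=3; commitIndex=3
Op 5: append 3 -> log_len=7
Op 6: append 1 -> log_len=8
Op 7: append 3 -> log_len=11
Op 8: F1 acks idx 4 -> match: F0=0 F1=4; commitIndex=4
Op 9: F1 acks idx 6 -> match: F0=0 F1=6; commitIndex=6
Op 10: F0 acks idx 6 -> match: F0=6 F1=6; commitIndex=6
Op 11: F1 acks idx 8 -> match: F0=6 F1=8; commitIndex=8
Op 12: F1 acks idx 3 -> match: F0=6 F1=8; commitIndex=8

Answer: 5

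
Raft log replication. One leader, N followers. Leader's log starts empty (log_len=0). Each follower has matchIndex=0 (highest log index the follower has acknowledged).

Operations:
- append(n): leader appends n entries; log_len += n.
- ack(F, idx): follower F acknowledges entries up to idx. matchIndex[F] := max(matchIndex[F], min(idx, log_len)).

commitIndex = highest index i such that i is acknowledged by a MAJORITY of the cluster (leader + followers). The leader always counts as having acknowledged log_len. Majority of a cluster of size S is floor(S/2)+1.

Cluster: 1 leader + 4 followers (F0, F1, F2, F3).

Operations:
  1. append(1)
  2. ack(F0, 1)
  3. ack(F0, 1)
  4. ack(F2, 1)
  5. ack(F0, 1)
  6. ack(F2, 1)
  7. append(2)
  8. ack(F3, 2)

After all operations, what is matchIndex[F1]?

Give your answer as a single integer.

Answer: 0

Derivation:
Op 1: append 1 -> log_len=1
Op 2: F0 acks idx 1 -> match: F0=1 F1=0 F2=0 F3=0; commitIndex=0
Op 3: F0 acks idx 1 -> match: F0=1 F1=0 F2=0 F3=0; commitIndex=0
Op 4: F2 acks idx 1 -> match: F0=1 F1=0 F2=1 F3=0; commitIndex=1
Op 5: F0 acks idx 1 -> match: F0=1 F1=0 F2=1 F3=0; commitIndex=1
Op 6: F2 acks idx 1 -> match: F0=1 F1=0 F2=1 F3=0; commitIndex=1
Op 7: append 2 -> log_len=3
Op 8: F3 acks idx 2 -> match: F0=1 F1=0 F2=1 F3=2; commitIndex=1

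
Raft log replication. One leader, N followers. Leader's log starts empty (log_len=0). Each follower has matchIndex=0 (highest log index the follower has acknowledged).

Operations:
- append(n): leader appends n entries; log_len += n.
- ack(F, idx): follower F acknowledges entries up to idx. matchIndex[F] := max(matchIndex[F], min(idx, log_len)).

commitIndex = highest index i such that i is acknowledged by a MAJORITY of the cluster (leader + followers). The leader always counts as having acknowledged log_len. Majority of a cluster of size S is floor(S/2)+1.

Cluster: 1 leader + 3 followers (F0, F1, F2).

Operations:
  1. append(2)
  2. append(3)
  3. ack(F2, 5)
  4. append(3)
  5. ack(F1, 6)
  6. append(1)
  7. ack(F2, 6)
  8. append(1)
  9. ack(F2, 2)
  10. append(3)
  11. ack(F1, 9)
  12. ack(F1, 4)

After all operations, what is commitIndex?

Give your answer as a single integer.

Answer: 6

Derivation:
Op 1: append 2 -> log_len=2
Op 2: append 3 -> log_len=5
Op 3: F2 acks idx 5 -> match: F0=0 F1=0 F2=5; commitIndex=0
Op 4: append 3 -> log_len=8
Op 5: F1 acks idx 6 -> match: F0=0 F1=6 F2=5; commitIndex=5
Op 6: append 1 -> log_len=9
Op 7: F2 acks idx 6 -> match: F0=0 F1=6 F2=6; commitIndex=6
Op 8: append 1 -> log_len=10
Op 9: F2 acks idx 2 -> match: F0=0 F1=6 F2=6; commitIndex=6
Op 10: append 3 -> log_len=13
Op 11: F1 acks idx 9 -> match: F0=0 F1=9 F2=6; commitIndex=6
Op 12: F1 acks idx 4 -> match: F0=0 F1=9 F2=6; commitIndex=6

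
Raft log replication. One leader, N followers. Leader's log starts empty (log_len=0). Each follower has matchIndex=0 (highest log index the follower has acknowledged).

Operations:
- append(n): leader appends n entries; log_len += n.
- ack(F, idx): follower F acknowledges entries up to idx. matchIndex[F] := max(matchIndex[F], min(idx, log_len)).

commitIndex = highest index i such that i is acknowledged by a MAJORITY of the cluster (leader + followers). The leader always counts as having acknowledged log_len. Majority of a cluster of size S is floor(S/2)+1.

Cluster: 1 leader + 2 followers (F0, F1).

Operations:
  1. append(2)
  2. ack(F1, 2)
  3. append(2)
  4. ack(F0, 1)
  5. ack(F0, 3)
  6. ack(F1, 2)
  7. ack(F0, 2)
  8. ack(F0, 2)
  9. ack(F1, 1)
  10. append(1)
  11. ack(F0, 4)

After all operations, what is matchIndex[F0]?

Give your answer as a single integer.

Answer: 4

Derivation:
Op 1: append 2 -> log_len=2
Op 2: F1 acks idx 2 -> match: F0=0 F1=2; commitIndex=2
Op 3: append 2 -> log_len=4
Op 4: F0 acks idx 1 -> match: F0=1 F1=2; commitIndex=2
Op 5: F0 acks idx 3 -> match: F0=3 F1=2; commitIndex=3
Op 6: F1 acks idx 2 -> match: F0=3 F1=2; commitIndex=3
Op 7: F0 acks idx 2 -> match: F0=3 F1=2; commitIndex=3
Op 8: F0 acks idx 2 -> match: F0=3 F1=2; commitIndex=3
Op 9: F1 acks idx 1 -> match: F0=3 F1=2; commitIndex=3
Op 10: append 1 -> log_len=5
Op 11: F0 acks idx 4 -> match: F0=4 F1=2; commitIndex=4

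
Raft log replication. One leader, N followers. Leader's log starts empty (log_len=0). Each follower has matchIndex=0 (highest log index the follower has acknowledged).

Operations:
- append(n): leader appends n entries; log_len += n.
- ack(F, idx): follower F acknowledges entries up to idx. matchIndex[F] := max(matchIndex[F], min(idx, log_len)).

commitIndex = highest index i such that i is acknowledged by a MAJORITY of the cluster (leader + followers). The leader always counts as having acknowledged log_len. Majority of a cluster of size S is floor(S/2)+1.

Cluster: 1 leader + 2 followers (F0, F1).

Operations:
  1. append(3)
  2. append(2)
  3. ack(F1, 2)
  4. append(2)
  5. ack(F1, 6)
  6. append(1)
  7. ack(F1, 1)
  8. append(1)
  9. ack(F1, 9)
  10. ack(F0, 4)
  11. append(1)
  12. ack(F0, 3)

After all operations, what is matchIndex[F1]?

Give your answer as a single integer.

Op 1: append 3 -> log_len=3
Op 2: append 2 -> log_len=5
Op 3: F1 acks idx 2 -> match: F0=0 F1=2; commitIndex=2
Op 4: append 2 -> log_len=7
Op 5: F1 acks idx 6 -> match: F0=0 F1=6; commitIndex=6
Op 6: append 1 -> log_len=8
Op 7: F1 acks idx 1 -> match: F0=0 F1=6; commitIndex=6
Op 8: append 1 -> log_len=9
Op 9: F1 acks idx 9 -> match: F0=0 F1=9; commitIndex=9
Op 10: F0 acks idx 4 -> match: F0=4 F1=9; commitIndex=9
Op 11: append 1 -> log_len=10
Op 12: F0 acks idx 3 -> match: F0=4 F1=9; commitIndex=9

Answer: 9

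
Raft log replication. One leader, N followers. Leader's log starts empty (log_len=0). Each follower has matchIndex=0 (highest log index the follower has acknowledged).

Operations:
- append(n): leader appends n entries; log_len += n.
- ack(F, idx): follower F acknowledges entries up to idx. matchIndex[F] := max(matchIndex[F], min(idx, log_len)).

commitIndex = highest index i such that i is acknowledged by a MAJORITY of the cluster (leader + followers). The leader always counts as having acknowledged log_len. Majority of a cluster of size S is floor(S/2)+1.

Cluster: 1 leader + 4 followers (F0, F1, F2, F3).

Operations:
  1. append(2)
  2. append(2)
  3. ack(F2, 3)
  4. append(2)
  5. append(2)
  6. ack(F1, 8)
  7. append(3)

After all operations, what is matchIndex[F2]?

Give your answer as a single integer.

Answer: 3

Derivation:
Op 1: append 2 -> log_len=2
Op 2: append 2 -> log_len=4
Op 3: F2 acks idx 3 -> match: F0=0 F1=0 F2=3 F3=0; commitIndex=0
Op 4: append 2 -> log_len=6
Op 5: append 2 -> log_len=8
Op 6: F1 acks idx 8 -> match: F0=0 F1=8 F2=3 F3=0; commitIndex=3
Op 7: append 3 -> log_len=11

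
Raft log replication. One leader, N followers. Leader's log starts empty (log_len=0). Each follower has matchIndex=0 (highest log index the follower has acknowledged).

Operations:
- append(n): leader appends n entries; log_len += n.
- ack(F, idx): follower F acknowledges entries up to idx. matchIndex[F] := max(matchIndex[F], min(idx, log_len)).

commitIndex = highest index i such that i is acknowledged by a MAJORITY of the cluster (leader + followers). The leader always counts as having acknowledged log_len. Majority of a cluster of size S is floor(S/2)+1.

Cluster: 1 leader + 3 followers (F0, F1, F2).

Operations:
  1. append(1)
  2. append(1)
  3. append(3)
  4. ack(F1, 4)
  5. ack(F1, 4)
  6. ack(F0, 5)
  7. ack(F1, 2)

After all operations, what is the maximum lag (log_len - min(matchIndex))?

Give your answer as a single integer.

Answer: 5

Derivation:
Op 1: append 1 -> log_len=1
Op 2: append 1 -> log_len=2
Op 3: append 3 -> log_len=5
Op 4: F1 acks idx 4 -> match: F0=0 F1=4 F2=0; commitIndex=0
Op 5: F1 acks idx 4 -> match: F0=0 F1=4 F2=0; commitIndex=0
Op 6: F0 acks idx 5 -> match: F0=5 F1=4 F2=0; commitIndex=4
Op 7: F1 acks idx 2 -> match: F0=5 F1=4 F2=0; commitIndex=4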